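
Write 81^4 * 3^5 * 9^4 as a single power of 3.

81^4 = 3^16; 3^5 = 3^5; 9^4 = 3^8
Combine exponents: 3^29

3^29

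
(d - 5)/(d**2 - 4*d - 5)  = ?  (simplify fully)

Factor: d**2 - 4*d - 5 = (d + 1)*(d - 5)
Cancel the common factor (d - 5).

1/(d + 1)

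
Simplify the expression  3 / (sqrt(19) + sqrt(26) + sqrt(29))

(-3*sqrt(14326) + 24*sqrt(29) + 33*sqrt(26) + 54*sqrt(19))/860

Group as (sqrt(26) + sqrt(29)) + sqrt(19); multiply by (sqrt(26) + sqrt(29)) - sqrt(19), then rationalise the remaining surd.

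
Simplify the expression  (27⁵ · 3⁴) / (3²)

3^17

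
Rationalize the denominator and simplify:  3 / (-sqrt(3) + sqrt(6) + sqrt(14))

Group as (sqrt(6) + sqrt(14)) - sqrt(3); multiply by (sqrt(6) + sqrt(14)) + sqrt(3), then rationalise the remaining surd.

(-51*sqrt(3) - 15*sqrt(14) + 33*sqrt(6) + 36*sqrt(7))/47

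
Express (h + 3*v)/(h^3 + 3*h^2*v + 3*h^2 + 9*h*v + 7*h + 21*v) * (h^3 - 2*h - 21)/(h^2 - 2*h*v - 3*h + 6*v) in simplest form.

-1/(-h + 2*v)

Factor: h^3 + 3*h^2*v + 3*h^2 + 9*h*v + 7*h + 21*v = (h + 3*v)*(h^2 + 3*h + 7);  h^3 - 2*h - 21 = (h^2 + 3*h + 7)*(h - 3);  h^2 - 2*h*v - 3*h + 6*v = (h - 2*v)*(h - 3)
Cancel the common factors (h^2 + 3*h + 7), (h + 3*v), (h - 3).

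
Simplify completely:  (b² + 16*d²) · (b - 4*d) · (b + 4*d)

(b+(4*d))(b-(4*d)) = b² - 16*d²; continue pairing.

b⁴ - 256*d⁴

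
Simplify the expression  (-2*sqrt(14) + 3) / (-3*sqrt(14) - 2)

(-13*sqrt(14) + 90)/122

Multiply numerator and denominator by -2 + 3*sqrt(14).
Denominator becomes -122; numerator becomes -90 + 13*sqrt(14).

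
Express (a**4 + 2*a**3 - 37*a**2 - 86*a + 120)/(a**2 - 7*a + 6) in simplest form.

a**2 + 9*a + 20

Factor: a**4 + 2*a**3 - 37*a**2 - 86*a + 120 = (a - 1)*(a + 5)*(a - 6)*(a + 4);  a**2 - 7*a + 6 = (a - 6)*(a - 1)
Cancel the common factors (a - 1), (a - 6).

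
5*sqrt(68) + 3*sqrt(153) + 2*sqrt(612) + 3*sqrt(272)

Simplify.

43*sqrt(17)

5*sqrt(68) = 10*sqrt(17); 3*sqrt(153) = 9*sqrt(17); 2*sqrt(612) = 12*sqrt(17); 3*sqrt(272) = 12*sqrt(17)
Combine: (10 + 9 + 12 + 12)·sqrt(17) = 43*sqrt(17)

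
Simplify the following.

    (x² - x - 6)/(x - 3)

Factor: x² - x - 6 = (x - 3)·(x + 2)
Cancel the common factor (x - 3).

x + 2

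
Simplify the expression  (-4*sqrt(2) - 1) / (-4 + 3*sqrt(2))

(-28 - 19*sqrt(2))/2

Multiply numerator and denominator by -3*sqrt(2) - 4.
Denominator becomes -2; numerator becomes 19*sqrt(2) + 28.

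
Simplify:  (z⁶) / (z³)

z³

Quotient: z³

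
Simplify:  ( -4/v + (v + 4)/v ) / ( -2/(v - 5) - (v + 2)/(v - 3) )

(-v^2 + 8*v - 15)/(v^2 - v - 16)

Numerator: -4/v + (v + 4)/v = 1
Denominator: -2/(v - 5) - (v + 2)/(v - 3) = (-v^2 + v + 16)/(v^2 - 8*v + 15)
Divide: (1) · ((v^2 - 8*v + 15)/(-v^2 + v + 16)) = (-v^2 + 8*v - 15)/(v^2 - v - 16)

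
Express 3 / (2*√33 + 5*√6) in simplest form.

(-2*√33 + 5*√6)/6

Multiply numerator and denominator by -2*√33 + 5*√6.
Denominator becomes 18; numerator becomes -6*√33 + 15*√6.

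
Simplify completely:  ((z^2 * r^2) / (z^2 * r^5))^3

Inside the bracket: (r^-3)
Raise to the power 3: (r^-9)

r^(-9)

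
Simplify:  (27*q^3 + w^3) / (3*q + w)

(3*q)^3 + w^3 = (3*q + w)(9*q^2 - 3*q*w + w^2).

9*q^2 - 3*q*w + w^2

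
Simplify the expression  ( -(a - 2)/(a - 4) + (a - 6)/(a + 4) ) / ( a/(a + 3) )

Numerator: -(a - 2)/(a - 4) + (a - 6)/(a + 4) = (-12*a + 32)/(a^2 - 16)
Denominator: a/(a + 3) = a/(a + 3)
Divide: ((-12*a + 32)/(a^2 - 16)) · ((a + 3)/a) = (-12*a^2 - 4*a + 96)/(a^3 - 16*a)

(-12*a^2 - 4*a + 96)/(a^3 - 16*a)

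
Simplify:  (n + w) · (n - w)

(n+w)(n-w) = n² - w².

n² - w²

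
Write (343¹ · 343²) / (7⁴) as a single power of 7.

343¹ = 7^3; 343² = 7^6; 7⁴ = 7^4
Combine exponents: 7^5

7^5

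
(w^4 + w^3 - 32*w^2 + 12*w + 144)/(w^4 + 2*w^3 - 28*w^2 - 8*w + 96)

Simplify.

(w - 3)/(w - 2)

Factor: w^4 + w^3 - 32*w^2 + 12*w + 144 = (w + 6)*(w + 2)*(w - 4)*(w - 3);  w^4 + 2*w^3 - 28*w^2 - 8*w + 96 = (w - 2)*(w - 4)*(w + 2)*(w + 6)
Cancel the common factors (w - 4), (w + 6), (w + 2).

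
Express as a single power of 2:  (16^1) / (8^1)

16^1 = 2^4; 8^1 = 2^3
Combine exponents: 2^1

2^1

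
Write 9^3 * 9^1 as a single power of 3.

9^3 = 3^6; 9^1 = 3^2
Combine exponents: 3^8

3^8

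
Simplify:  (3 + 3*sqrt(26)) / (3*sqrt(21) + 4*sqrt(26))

Multiply numerator and denominator by -3*sqrt(21) + 4*sqrt(26).
Denominator becomes 227; numerator becomes -9*sqrt(546) - 9*sqrt(21) + 12*sqrt(26) + 312.

(-9*sqrt(546) - 9*sqrt(21) + 12*sqrt(26) + 312)/227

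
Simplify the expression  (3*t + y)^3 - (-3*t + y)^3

18*t*(3*t^2 + y^2)

Binomially expand both and collect terms in y, (3*t).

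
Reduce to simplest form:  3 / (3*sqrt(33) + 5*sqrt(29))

Multiply numerator and denominator by -5*sqrt(29) + 3*sqrt(33).
Denominator becomes -428; numerator becomes -15*sqrt(29) + 9*sqrt(33).

(-9*sqrt(33) + 15*sqrt(29))/428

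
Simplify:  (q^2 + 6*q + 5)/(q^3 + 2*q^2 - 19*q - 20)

Factor: q^2 + 6*q + 5 = (q + 1)*(q + 5);  q^3 + 2*q^2 - 19*q - 20 = (q + 1)*(q - 4)*(q + 5)
Cancel the common factors (q + 5), (q + 1).

1/(q - 4)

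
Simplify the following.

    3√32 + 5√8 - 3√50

3√32 = 12*√2; 5√8 = 10*√2; 3√50 = 15*√2
Combine: (12 + 10 - 15)·√2 = 7*√2

7*√2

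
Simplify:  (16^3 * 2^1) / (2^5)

16^3 = 2^12; 2^1 = 2^1; 2^5 = 2^5
Combine exponents: 2^8

2^8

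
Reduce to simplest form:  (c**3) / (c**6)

Quotient: (c**-3)

c**(-3)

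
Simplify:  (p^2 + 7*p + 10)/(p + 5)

Factor: p^2 + 7*p + 10 = (p + 2)*(p + 5)
Cancel the common factor (p + 5).

p + 2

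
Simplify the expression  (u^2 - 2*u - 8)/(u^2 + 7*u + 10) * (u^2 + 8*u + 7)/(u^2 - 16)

Factor: u^2 - 2*u - 8 = (u + 2)*(u - 4);  u^2 + 7*u + 10 = (u + 5)*(u + 2);  u^2 + 8*u + 7 = (u + 7)*(u + 1);  u^2 - 16 = (u - 4)*(u + 4)
Cancel the common factors (u + 2), (u - 4).

(u^2 + 8*u + 7)/(u^2 + 9*u + 20)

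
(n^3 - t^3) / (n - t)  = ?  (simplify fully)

n^2 + n*t + t^2

n^3 - t^3 = (n - t)(n^2 + n*t + t^2).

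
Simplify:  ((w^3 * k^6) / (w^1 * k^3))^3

Inside the bracket: w^2 * k^3
Raise to the power 3: w^6 * k^9

k^9*w^6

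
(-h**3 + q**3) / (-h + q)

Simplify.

h**2 + h*q + q**2

Factor as (a-b)(a**2+ab+b**2) with a=q, b=h.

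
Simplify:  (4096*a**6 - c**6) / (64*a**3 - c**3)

4096*a**6 - c**6 factors as (4*a - c)*(4*a + c)*(16*a**2 - 4*a*c + c**2)*(16*a**2 + 4*a*c + c**2).

64*a**3 + c**3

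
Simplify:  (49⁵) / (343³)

7^1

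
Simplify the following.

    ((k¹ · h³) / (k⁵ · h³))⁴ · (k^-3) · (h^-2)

Inside the bracket: (k^-4)
Raise to the power 4: (k^-16)
Multiply by (k^-3) · (h^-2): add exponents.

1/(h²*k^19)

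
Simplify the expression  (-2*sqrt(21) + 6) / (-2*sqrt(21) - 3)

(-6*sqrt(21) + 34)/25

Multiply numerator and denominator by -3 + 2*sqrt(21).
Denominator becomes -75; numerator becomes -102 + 18*sqrt(21).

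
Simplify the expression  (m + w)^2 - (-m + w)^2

4*m*w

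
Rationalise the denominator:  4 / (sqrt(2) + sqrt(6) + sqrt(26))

(-22*sqrt(6) - 30*sqrt(2) + 4*sqrt(78) + 18*sqrt(26))/69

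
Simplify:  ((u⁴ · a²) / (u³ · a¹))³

a³*u³

Inside the bracket: u¹ · a¹
Raise to the power 3: u³ · a³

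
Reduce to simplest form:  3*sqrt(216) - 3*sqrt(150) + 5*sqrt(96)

23*sqrt(6)

3*sqrt(216) = 18*sqrt(6); 3*sqrt(150) = 15*sqrt(6); 5*sqrt(96) = 20*sqrt(6)
Combine: (18 - 15 + 20)·sqrt(6) = 23*sqrt(6)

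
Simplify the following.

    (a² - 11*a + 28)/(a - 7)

a - 4

Factor: a² - 11*a + 28 = (a - 7)·(a - 4)
Cancel the common factor (a - 7).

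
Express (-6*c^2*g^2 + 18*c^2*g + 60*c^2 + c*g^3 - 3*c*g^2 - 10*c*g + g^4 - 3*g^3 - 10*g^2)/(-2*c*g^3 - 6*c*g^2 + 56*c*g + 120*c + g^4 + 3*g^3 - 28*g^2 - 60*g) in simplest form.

(3*c + g)/(g + 6)

Factor: -6*c^2*g^2 + 18*c^2*g + 60*c^2 + c*g^3 - 3*c*g^2 - 10*c*g + g^4 - 3*g^3 - 10*g^2 = (-2*c + g)*(g - 5)*(g + 2)*(3*c + g);  -2*c*g^3 - 6*c*g^2 + 56*c*g + 120*c + g^4 + 3*g^3 - 28*g^2 - 60*g = (-2*c + g)*(g + 2)*(g + 6)*(g - 5)
Cancel the common factors (-2*c + g), (g + 2), (g - 5).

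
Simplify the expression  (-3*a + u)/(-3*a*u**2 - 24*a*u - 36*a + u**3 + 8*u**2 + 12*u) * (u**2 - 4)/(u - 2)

1/(u + 6)

Factor: -3*a*u**2 - 24*a*u - 36*a + u**3 + 8*u**2 + 12*u = (u + 2)*(u + 6)*(-3*a + u);  u**2 - 4 = (u + 2)*(u - 2)
Cancel the common factors (-3*a + u), (u + 2), (u - 2).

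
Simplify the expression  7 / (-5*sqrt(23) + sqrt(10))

Multiply numerator and denominator by sqrt(10) + 5*sqrt(23).
Denominator becomes -565; numerator becomes 7*sqrt(10) + 35*sqrt(23).

(-35*sqrt(23) - 7*sqrt(10))/565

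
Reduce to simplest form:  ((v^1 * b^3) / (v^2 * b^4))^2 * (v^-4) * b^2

Inside the bracket: (v^-1) * (b^-1)
Raise to the power 2: (v^-2) * (b^-2)
Multiply by (v^-4) * b^2: add exponents.

v^(-6)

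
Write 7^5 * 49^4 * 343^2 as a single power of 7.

7^5 = 7^5; 49^4 = 7^8; 343^2 = 7^6
Combine exponents: 7^19

7^19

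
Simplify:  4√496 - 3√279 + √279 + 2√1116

4√496 = 16*√31; 3√279 = 9*√31; √279 = 3*√31; 2√1116 = 12*√31
Combine: (16 - 9 + 3 + 12)·√31 = 22*√31

22*√31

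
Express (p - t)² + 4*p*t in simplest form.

(p + t)²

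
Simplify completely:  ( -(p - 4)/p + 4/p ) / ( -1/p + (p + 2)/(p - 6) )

Numerator: -(p - 4)/p + 4/p = (-p + 8)/p
Denominator: -1/p + (p + 2)/(p - 6) = (p**2 + p + 6)/(p**2 - 6*p)
Divide: ((-p + 8)/p) · ((p**2 - 6*p)/(p**2 + p + 6)) = (-p**2 + 14*p - 48)/(p**2 + p + 6)

(-p**2 + 14*p - 48)/(p**2 + p + 6)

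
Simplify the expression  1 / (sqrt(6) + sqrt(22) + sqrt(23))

Group as (sqrt(6) + sqrt(22)) + sqrt(23); multiply by (sqrt(6) + sqrt(22)) - sqrt(23), then rationalise the remaining surd.

(-4*sqrt(759) + 5*sqrt(23) + 7*sqrt(22) + 39*sqrt(6))/503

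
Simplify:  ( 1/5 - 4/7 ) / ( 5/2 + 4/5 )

-26/231

Numerator: 1/5 - 4/7 = -13/35
Denominator: 5/2 + 4/5 = 33/10
Divide: (-13/35) · (10/33) = -26/231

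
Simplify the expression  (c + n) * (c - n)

c^2 - n^2

Telescope via difference of squares: (c+n)(c-n) = c^2 - n^2.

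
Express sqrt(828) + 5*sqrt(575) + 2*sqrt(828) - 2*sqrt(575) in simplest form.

33*sqrt(23)

sqrt(828) = 6*sqrt(23); 5*sqrt(575) = 25*sqrt(23); 2*sqrt(828) = 12*sqrt(23); 2*sqrt(575) = 10*sqrt(23)
Combine: (6 + 25 + 12 - 10)·sqrt(23) = 33*sqrt(23)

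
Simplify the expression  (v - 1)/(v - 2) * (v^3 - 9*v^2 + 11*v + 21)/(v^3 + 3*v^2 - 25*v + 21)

Factor: v^3 - 9*v^2 + 11*v + 21 = (v + 1)*(v - 7)*(v - 3);  v^3 + 3*v^2 - 25*v + 21 = (v + 7)*(v - 3)*(v - 1)
Cancel the common factors (v - 3), (v - 1).

(v^2 - 6*v - 7)/(v^2 + 5*v - 14)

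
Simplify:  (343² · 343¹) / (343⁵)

343² = 7^6; 343¹ = 7^3; 343⁵ = 7^15
Combine exponents: 7^(-6)

7^(-6)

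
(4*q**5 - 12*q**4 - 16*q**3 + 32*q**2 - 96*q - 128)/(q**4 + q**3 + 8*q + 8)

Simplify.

4*q - 16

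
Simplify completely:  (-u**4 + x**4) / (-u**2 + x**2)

u**2 + x**2

Factor x**4 - u**4 and cancel (-u**2 + x**2).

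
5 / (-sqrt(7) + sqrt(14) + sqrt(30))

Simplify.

(-185*sqrt(7) - 45*sqrt(30) + 115*sqrt(14) + 140*sqrt(15))/311

Group as (sqrt(14) + sqrt(30)) - sqrt(7); multiply by (sqrt(14) + sqrt(30)) + sqrt(7), then rationalise the remaining surd.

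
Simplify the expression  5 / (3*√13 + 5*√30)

(-15*√13 + 25*√30)/633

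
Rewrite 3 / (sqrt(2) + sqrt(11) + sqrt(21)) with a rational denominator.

(-sqrt(462) - 4*sqrt(21) + 6*sqrt(11) + 15*sqrt(2))/4

Group as (sqrt(2) + sqrt(21)) + sqrt(11); multiply by (sqrt(2) + sqrt(21)) - sqrt(11), then rationalise the remaining surd.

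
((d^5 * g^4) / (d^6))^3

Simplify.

g^12/d^3

Inside the bracket: (d^-1) * g^4
Raise to the power 3: (d^-3) * g^12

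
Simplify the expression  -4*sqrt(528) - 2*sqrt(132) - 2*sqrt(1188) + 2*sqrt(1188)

-20*sqrt(33)

4*sqrt(528) = 16*sqrt(33); 2*sqrt(132) = 4*sqrt(33); 2*sqrt(1188) = 12*sqrt(33); 2*sqrt(1188) = 12*sqrt(33)
Combine: (-16 - 4 - 12 + 12)·sqrt(33) = -20*sqrt(33)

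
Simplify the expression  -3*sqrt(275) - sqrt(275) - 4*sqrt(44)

-28*sqrt(11)

3*sqrt(275) = 15*sqrt(11); sqrt(275) = 5*sqrt(11); 4*sqrt(44) = 8*sqrt(11)
Combine: (-15 - 5 - 8)·sqrt(11) = -28*sqrt(11)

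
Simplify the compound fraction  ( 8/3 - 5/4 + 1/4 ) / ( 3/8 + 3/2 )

Numerator: 8/3 - 5/4 + 1/4 = 5/3
Denominator: 3/8 + 3/2 = 15/8
Divide: (5/3) · (8/15) = 8/9

8/9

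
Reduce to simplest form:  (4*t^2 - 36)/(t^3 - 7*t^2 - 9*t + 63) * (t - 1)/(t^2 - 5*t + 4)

Factor: 4*t^2 - 36 = 4*(t - 3)*(t + 3);  t^3 - 7*t^2 - 9*t + 63 = (t - 3)*(t - 7)*(t + 3);  t^2 - 5*t + 4 = (t - 4)*(t - 1)
Cancel the common factors (t - 3), (t - 1), (t + 3).

4/(t^2 - 11*t + 28)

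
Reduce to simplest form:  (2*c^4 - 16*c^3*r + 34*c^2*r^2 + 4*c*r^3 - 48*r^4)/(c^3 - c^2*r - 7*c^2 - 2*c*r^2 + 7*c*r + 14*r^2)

Factor: 2*c^4 - 16*c^3*r + 34*c^2*r^2 + 4*c*r^3 - 48*r^4 = 2*(c + r)*(c - 4*r)*(c - 3*r)*(c - 2*r);  c^3 - c^2*r - 7*c^2 - 2*c*r^2 + 7*c*r + 14*r^2 = (c - 2*r)*(c - 7)*(c + r)
Cancel the common factors (c + r), (c - 2*r).

(2*c^2 - 14*c*r + 24*r^2)/(c - 7)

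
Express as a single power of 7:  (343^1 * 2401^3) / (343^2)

7^9

343^1 = 7^3; 2401^3 = 7^12; 343^2 = 7^6
Combine exponents: 7^9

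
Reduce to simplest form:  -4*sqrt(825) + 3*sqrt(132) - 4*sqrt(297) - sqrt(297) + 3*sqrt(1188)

-11*sqrt(33)

4*sqrt(825) = 20*sqrt(33); 3*sqrt(132) = 6*sqrt(33); 4*sqrt(297) = 12*sqrt(33); sqrt(297) = 3*sqrt(33); 3*sqrt(1188) = 18*sqrt(33)
Combine: (-20 + 6 - 12 - 3 + 18)·sqrt(33) = -11*sqrt(33)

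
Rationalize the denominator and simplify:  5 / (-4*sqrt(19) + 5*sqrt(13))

(20*sqrt(19) + 25*sqrt(13))/21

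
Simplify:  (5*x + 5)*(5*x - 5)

25*x^2 - 25

Difference of squares with P = 5*x, Q = 5.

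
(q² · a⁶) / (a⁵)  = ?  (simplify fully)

a*q²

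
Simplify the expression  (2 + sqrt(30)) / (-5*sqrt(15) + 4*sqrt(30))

Multiply numerator and denominator by 5*sqrt(15) + 4*sqrt(30).
Denominator becomes 105; numerator becomes 10*sqrt(15) + 8*sqrt(30) + 75*sqrt(2) + 120.

(10*sqrt(15) + 8*sqrt(30) + 75*sqrt(2) + 120)/105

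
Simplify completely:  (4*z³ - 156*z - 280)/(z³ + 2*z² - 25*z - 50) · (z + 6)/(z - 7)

(4*z + 24)/(z - 5)

Factor: 4*z³ - 156*z - 280 = 4·(z - 7)·(z + 5)·(z + 2);  z³ + 2*z² - 25*z - 50 = (z - 5)·(z + 5)·(z + 2)
Cancel the common factors (z + 2), (z + 5), (z - 7).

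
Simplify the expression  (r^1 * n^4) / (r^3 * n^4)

r^(-2)

Quotient: (r^-2)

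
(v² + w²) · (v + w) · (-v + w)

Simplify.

(w+v)(w-v) = -v² + w²; continue pairing.

-v⁴ + w⁴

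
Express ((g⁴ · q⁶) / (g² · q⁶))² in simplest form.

g⁴

Inside the bracket: g²
Raise to the power 2: g⁴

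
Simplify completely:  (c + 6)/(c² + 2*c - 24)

Factor: c² + 2*c - 24 = (c - 4)·(c + 6)
Cancel the common factor (c + 6).

1/(c - 4)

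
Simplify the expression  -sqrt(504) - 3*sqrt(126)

-15*sqrt(14)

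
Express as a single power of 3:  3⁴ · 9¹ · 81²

3⁴ = 3^4; 9¹ = 3^2; 81² = 3^8
Combine exponents: 3^14

3^14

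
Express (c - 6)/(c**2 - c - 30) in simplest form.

1/(c + 5)

Factor: c**2 - c - 30 = (c + 5)*(c - 6)
Cancel the common factor (c - 6).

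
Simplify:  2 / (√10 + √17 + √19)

Group as (√10 + √17) + √19; multiply by (√10 + √17) - √19, then rationalise the remaining surd.

(-√3230 + 4*√19 + 6*√17 + 13*√10)/154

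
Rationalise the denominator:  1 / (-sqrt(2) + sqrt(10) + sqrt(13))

Group as (sqrt(10) + sqrt(13)) - sqrt(2); multiply by (sqrt(10) + sqrt(13)) + sqrt(2), then rationalise the remaining surd.

(-21*sqrt(2) - sqrt(13) + 5*sqrt(10) + 4*sqrt(65))/79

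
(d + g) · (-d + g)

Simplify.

-d² + g²

Telescope via difference of squares: (g+d)(g-d) = -d² + g².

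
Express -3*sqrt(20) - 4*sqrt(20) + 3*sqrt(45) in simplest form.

-5*sqrt(5)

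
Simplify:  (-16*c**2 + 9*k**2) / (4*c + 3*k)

Factor (3*k)**2 - (4*c)**2 and cancel (4*c + 3*k).

-4*c + 3*k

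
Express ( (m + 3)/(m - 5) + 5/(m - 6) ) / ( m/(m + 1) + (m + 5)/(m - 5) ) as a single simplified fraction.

(m^3 + 3*m^2 - 41*m - 43)/(2*m^3 - 11*m^2 - m - 30)

Numerator: (m + 3)/(m - 5) + 5/(m - 6) = (m^2 + 2*m - 43)/(m^2 - 11*m + 30)
Denominator: m/(m + 1) + (m + 5)/(m - 5) = (2*m^2 + m + 5)/(m^2 - 4*m - 5)
Divide: ((m^2 + 2*m - 43)/(m^2 - 11*m + 30)) · ((m^2 - 4*m - 5)/(2*m^2 + m + 5)) = (m^3 + 3*m^2 - 41*m - 43)/(2*m^3 - 11*m^2 - m - 30)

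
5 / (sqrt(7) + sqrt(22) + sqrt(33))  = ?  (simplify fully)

Group as (sqrt(7) + sqrt(33)) + sqrt(22); multiply by (sqrt(7) + sqrt(33)) - sqrt(22), then rationalise the remaining surd.

(-11*sqrt(42) - 2*sqrt(33) + 9*sqrt(22) + 24*sqrt(7))/60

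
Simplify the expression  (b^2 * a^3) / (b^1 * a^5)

Quotient: b^1 * (a^-2)

b/a^2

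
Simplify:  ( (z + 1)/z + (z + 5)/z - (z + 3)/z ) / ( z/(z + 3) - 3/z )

(z**2 + 6*z + 9)/(z**2 - 3*z - 9)

Numerator: (z + 1)/z + (z + 5)/z - (z + 3)/z = (z + 3)/z
Denominator: z/(z + 3) - 3/z = (z**2 - 3*z - 9)/(z**2 + 3*z)
Divide: ((z + 3)/z) · ((z**2 + 3*z)/(z**2 - 3*z - 9)) = (z**2 + 6*z + 9)/(z**2 - 3*z - 9)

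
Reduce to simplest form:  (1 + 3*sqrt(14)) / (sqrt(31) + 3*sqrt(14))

(-3*sqrt(434) - sqrt(31) + 3*sqrt(14) + 126)/95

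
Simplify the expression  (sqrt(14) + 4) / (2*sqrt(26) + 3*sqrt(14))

(-4*sqrt(26) - 2*sqrt(91) + 21 + 6*sqrt(14))/11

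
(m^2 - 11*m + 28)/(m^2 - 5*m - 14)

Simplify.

Factor: m^2 - 11*m + 28 = (m - 4)*(m - 7);  m^2 - 5*m - 14 = (m - 7)*(m + 2)
Cancel the common factor (m - 7).

(m - 4)/(m + 2)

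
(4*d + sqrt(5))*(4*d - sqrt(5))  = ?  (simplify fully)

Product of conjugates: (P+Q)(P-Q) = P^2 - Q^2.

16*d^2 - 5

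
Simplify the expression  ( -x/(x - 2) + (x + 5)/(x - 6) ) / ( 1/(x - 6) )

(9*x - 10)/(x - 2)

Numerator: -x/(x - 2) + (x + 5)/(x - 6) = (9*x - 10)/(x² - 8*x + 12)
Denominator: 1/(x - 6) = 1/(x - 6)
Divide: ((9*x - 10)/(x² - 8*x + 12)) · (x - 6) = (9*x - 10)/(x - 2)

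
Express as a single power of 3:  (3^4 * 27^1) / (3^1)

3^4 = 3^4; 27^1 = 3^3; 3^1 = 3^1
Combine exponents: 3^6

3^6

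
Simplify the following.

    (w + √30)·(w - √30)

(w)^2 - (√30)^2 = w² - 30.

w² - 30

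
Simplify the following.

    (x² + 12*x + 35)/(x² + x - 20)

Factor: x² + 12*x + 35 = (x + 5)·(x + 7);  x² + x - 20 = (x - 4)·(x + 5)
Cancel the common factor (x + 5).

(x + 7)/(x - 4)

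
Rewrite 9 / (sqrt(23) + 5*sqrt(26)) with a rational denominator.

Multiply numerator and denominator by -5*sqrt(26) + sqrt(23).
Denominator becomes -627; numerator becomes -45*sqrt(26) + 9*sqrt(23).

(-3*sqrt(23) + 15*sqrt(26))/209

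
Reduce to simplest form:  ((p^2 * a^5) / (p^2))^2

Inside the bracket: a^5
Raise to the power 2: a^10

a^10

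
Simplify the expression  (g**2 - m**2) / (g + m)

Factor g**2 - m**2 and cancel (g + m).

g - m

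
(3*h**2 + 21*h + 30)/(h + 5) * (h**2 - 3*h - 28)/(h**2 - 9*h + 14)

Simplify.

Factor: 3*h**2 + 21*h + 30 = 3*(h + 5)*(h + 2);  h**2 - 3*h - 28 = (h - 7)*(h + 4);  h**2 - 9*h + 14 = (h - 2)*(h - 7)
Cancel the common factors (h - 7), (h + 5).

(3*h**2 + 18*h + 24)/(h - 2)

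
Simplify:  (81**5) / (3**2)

81**5 = 3**20; 3**2 = 3**2
Combine exponents: 3**18

3**18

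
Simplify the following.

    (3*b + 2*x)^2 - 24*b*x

(3*b - 2*x)^2

Expanding gives 9*b^2 - 12*b*x + 4*x^2, a perfect square.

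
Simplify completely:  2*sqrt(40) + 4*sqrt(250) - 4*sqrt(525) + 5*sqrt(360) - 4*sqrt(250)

2*sqrt(40) = 4*sqrt(10); 4*sqrt(250) = 20*sqrt(10); 4*sqrt(525) = 20*sqrt(21); 5*sqrt(360) = 30*sqrt(10); 4*sqrt(250) = 20*sqrt(10)

-20*sqrt(21) + 34*sqrt(10)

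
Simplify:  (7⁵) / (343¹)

7^2

7⁵ = 7^5; 343¹ = 7^3
Combine exponents: 7^2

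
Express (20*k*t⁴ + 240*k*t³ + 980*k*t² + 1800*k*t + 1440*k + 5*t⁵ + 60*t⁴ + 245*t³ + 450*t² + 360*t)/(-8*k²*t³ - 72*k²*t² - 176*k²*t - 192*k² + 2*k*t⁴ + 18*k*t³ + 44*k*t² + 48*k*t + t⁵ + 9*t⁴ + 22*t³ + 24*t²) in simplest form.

(5*t + 15)/(-2*k + t)

Factor: 20*k*t⁴ + 240*k*t³ + 980*k*t² + 1800*k*t + 1440*k + 5*t⁵ + 60*t⁴ + 245*t³ + 450*t² + 360*t = 5·(t² + 3*t + 4)·(4*k + t)·(t + 6)·(t + 3);  -8*k²*t³ - 72*k²*t² - 176*k²*t - 192*k² + 2*k*t⁴ + 18*k*t³ + 44*k*t² + 48*k*t + t⁵ + 9*t⁴ + 22*t³ + 24*t² = (t² + 3*t + 4)·(t + 6)·(4*k + t)·(-2*k + t)
Cancel the common factors (t² + 3*t + 4), (t + 6), (4*k + t).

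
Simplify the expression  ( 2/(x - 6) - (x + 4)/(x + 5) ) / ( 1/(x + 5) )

Numerator: 2/(x - 6) - (x + 4)/(x + 5) = (-x^2 + 4*x + 34)/(x^2 - x - 30)
Denominator: 1/(x + 5) = 1/(x + 5)
Divide: ((-x^2 + 4*x + 34)/(x^2 - x - 30)) · (x + 5) = (-x^2 + 4*x + 34)/(x - 6)

(-x^2 + 4*x + 34)/(x - 6)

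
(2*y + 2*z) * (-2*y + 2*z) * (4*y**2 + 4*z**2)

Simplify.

-16*y**4 + 16*z**4

((2*z)+(2*y))((2*z)-(2*y)) = -4*y**2 + 4*z**2; continue pairing.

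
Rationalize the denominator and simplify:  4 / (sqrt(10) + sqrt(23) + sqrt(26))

Group as (sqrt(10) + sqrt(23)) + sqrt(26); multiply by (sqrt(10) + sqrt(23)) - sqrt(26), then rationalise the remaining surd.

(-16*sqrt(1495) + 28*sqrt(26) + 52*sqrt(23) + 156*sqrt(10))/871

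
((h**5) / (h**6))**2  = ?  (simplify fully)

h**(-2)

Inside the bracket: (h**-1)
Raise to the power 2: (h**-2)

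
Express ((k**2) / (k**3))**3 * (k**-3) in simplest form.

k**(-6)

Inside the bracket: (k**-1)
Raise to the power 3: (k**-3)
Multiply by (k**-3): add exponents.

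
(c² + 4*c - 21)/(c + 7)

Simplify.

c - 3

Factor: c² + 4*c - 21 = (c + 7)·(c - 3)
Cancel the common factor (c + 7).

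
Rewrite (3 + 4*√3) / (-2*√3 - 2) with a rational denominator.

(-9 + √3)/4

Multiply numerator and denominator by -2 + 2*√3.
Denominator becomes -8; numerator becomes -2*√3 + 18.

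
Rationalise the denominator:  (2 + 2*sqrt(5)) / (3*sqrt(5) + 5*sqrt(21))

Multiply numerator and denominator by -5*sqrt(21) + 3*sqrt(5).
Denominator becomes -480; numerator becomes -10*sqrt(105) - 10*sqrt(21) + 6*sqrt(5) + 30.

(-15 - 3*sqrt(5) + 5*sqrt(21) + 5*sqrt(105))/240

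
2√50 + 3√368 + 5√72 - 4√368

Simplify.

2√50 = 10*√2; 3√368 = 12*√23; 5√72 = 30*√2; 4√368 = 16*√23

-4*√23 + 40*√2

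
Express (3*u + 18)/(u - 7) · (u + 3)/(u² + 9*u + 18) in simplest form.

3/(u - 7)

Factor: 3*u + 18 = 3·(u + 6);  u² + 9*u + 18 = (u + 6)·(u + 3)
Cancel the common factors (u + 6), (u + 3).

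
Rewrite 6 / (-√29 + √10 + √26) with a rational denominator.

Group as (√10 + √26) - √29; multiply by (√10 + √26) + √29, then rationalise the remaining surd.

(-42*√29 + 78*√26 + 270*√10 + 24*√1885)/991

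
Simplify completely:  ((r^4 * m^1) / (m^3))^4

Inside the bracket: r^4 * (m^-2)
Raise to the power 4: r^16 * (m^-8)

r^16/m^8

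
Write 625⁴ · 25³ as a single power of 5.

5^22

625⁴ = 5^16; 25³ = 5^6
Combine exponents: 5^22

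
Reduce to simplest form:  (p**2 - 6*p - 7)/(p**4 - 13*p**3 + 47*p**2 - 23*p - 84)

1/(p**2 - 7*p + 12)

Factor: p**2 - 6*p - 7 = (p - 7)*(p + 1);  p**4 - 13*p**3 + 47*p**2 - 23*p - 84 = (p - 3)*(p - 7)*(p + 1)*(p - 4)
Cancel the common factors (p + 1), (p - 7).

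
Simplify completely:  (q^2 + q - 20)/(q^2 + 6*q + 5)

(q - 4)/(q + 1)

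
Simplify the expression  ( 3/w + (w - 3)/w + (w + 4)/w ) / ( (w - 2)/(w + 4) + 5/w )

Numerator: 3/w + (w - 3)/w + (w + 4)/w = (2*w + 4)/w
Denominator: (w - 2)/(w + 4) + 5/w = (w^2 + 3*w + 20)/(w^2 + 4*w)
Divide: ((2*w + 4)/w) · ((w^2 + 4*w)/(w^2 + 3*w + 20)) = (2*w^2 + 12*w + 16)/(w^2 + 3*w + 20)

(2*w^2 + 12*w + 16)/(w^2 + 3*w + 20)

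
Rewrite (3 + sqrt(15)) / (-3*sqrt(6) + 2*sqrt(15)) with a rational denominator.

Multiply numerator and denominator by 3*sqrt(6) + 2*sqrt(15).
Denominator becomes 6; numerator becomes 9*sqrt(6) + 6*sqrt(15) + 9*sqrt(10) + 30.

(3*sqrt(6) + 2*sqrt(15) + 3*sqrt(10) + 10)/2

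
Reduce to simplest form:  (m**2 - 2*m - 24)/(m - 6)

m + 4

Factor: m**2 - 2*m - 24 = (m + 4)*(m - 6)
Cancel the common factor (m - 6).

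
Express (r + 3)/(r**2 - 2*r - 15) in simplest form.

1/(r - 5)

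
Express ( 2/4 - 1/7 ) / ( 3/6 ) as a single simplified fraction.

5/7

Numerator: 2/4 - 1/7 = 5/14
Denominator: 3/6 = 1/2
Divide: (5/14) · (2) = 5/7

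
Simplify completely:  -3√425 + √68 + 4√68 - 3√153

3√425 = 15*√17; √68 = 2*√17; 4√68 = 8*√17; 3√153 = 9*√17
Combine: (-15 + 2 + 8 - 9)·√17 = -14*√17

-14*√17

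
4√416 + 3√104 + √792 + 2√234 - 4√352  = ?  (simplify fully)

-10*√22 + 28*√26

4√416 = 16*√26; 3√104 = 6*√26; √792 = 6*√22; 2√234 = 6*√26; 4√352 = 16*√22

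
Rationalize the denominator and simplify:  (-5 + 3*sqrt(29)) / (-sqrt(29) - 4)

(-107 + 17*sqrt(29))/13

Multiply numerator and denominator by -4 + sqrt(29).
Denominator becomes -13; numerator becomes -17*sqrt(29) + 107.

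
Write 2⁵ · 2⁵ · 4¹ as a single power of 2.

2^12

2⁵ = 2^5; 2⁵ = 2^5; 4¹ = 2^2
Combine exponents: 2^12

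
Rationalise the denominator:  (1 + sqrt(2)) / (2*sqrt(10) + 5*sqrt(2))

Multiply numerator and denominator by -2*sqrt(10) + 5*sqrt(2).
Denominator becomes 10; numerator becomes -4*sqrt(5) - 2*sqrt(10) + 5*sqrt(2) + 10.

(-4*sqrt(5) - 2*sqrt(10) + 5*sqrt(2) + 10)/10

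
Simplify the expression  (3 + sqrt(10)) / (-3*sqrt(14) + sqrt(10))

(-6*sqrt(35) - 9*sqrt(14) - 10 - 3*sqrt(10))/116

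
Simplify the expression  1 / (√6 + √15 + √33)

(-√330 - 2*√33 + 4*√15 + 7*√6)/36

Group as (√15 + √33) + √6; multiply by (√15 + √33) - √6, then rationalise the remaining surd.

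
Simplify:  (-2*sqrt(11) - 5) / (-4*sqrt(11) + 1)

Multiply numerator and denominator by 1 + 4*sqrt(11).
Denominator becomes -175; numerator becomes -93 - 22*sqrt(11).

(22*sqrt(11) + 93)/175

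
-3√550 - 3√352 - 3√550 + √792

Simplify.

-36*√22

3√550 = 15*√22; 3√352 = 12*√22; 3√550 = 15*√22; √792 = 6*√22
Combine: (-15 - 12 - 15 + 6)·√22 = -36*√22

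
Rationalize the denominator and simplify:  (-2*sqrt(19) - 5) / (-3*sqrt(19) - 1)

(13*sqrt(19) + 109)/170

Multiply numerator and denominator by -1 + 3*sqrt(19).
Denominator becomes -170; numerator becomes -109 - 13*sqrt(19).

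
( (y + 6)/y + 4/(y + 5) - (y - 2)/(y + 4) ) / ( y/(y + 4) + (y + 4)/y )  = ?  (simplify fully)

Numerator: (y + 6)/y + 4/(y + 5) - (y - 2)/(y + 4) = (16*y^2 + 100*y + 120)/(y^3 + 9*y^2 + 20*y)
Denominator: y/(y + 4) + (y + 4)/y = (2*y^2 + 8*y + 16)/(y^2 + 4*y)
Divide: ((16*y^2 + 100*y + 120)/(y^3 + 9*y^2 + 20*y)) · ((y^2 + 4*y)/(2*y^2 + 8*y + 16)) = (8*y^2 + 50*y + 60)/(y^3 + 9*y^2 + 28*y + 40)

(8*y^2 + 50*y + 60)/(y^3 + 9*y^2 + 28*y + 40)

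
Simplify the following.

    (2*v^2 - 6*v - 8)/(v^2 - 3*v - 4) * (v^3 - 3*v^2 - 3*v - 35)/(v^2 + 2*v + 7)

2*v - 10

Factor: 2*v^2 - 6*v - 8 = 2*(v + 1)*(v - 4);  v^2 - 3*v - 4 = (v + 1)*(v - 4);  v^3 - 3*v^2 - 3*v - 35 = (v^2 + 2*v + 7)*(v - 5)
Cancel the common factors (v^2 + 2*v + 7), (v + 1), (v - 4).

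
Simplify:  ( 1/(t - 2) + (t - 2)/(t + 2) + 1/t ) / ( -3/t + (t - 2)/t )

Numerator: 1/(t - 2) + (t - 2)/(t + 2) + 1/t = (t³ - 2*t² + 6*t - 4)/(t³ - 4*t)
Denominator: -3/t + (t - 2)/t = (t - 5)/t
Divide: ((t³ - 2*t² + 6*t - 4)/(t³ - 4*t)) · (t/(t - 5)) = (t³ - 2*t² + 6*t - 4)/(t³ - 5*t² - 4*t + 20)

(t³ - 2*t² + 6*t - 4)/(t³ - 5*t² - 4*t + 20)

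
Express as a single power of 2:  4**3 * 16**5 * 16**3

2**38

4**3 = 2**6; 16**5 = 2**20; 16**3 = 2**12
Combine exponents: 2**38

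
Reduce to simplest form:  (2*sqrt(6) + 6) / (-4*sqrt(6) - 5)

(-14*sqrt(6) - 18)/71

Multiply numerator and denominator by -5 + 4*sqrt(6).
Denominator becomes -71; numerator becomes 18 + 14*sqrt(6).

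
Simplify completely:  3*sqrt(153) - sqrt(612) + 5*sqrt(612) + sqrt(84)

2*sqrt(21) + 33*sqrt(17)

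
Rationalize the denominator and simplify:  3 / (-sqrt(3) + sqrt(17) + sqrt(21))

(-105*sqrt(3) - 3*sqrt(21) + 21*sqrt(17) + 18*sqrt(119))/203

Group as (sqrt(17) + sqrt(21)) - sqrt(3); multiply by (sqrt(17) + sqrt(21)) + sqrt(3), then rationalise the remaining surd.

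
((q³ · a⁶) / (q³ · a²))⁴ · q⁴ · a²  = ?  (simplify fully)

a^18*q⁴

Inside the bracket: a⁴
Raise to the power 4: a^16
Multiply by q⁴ · a²: add exponents.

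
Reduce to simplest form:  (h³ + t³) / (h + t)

h² - h*t + t²

t^3 + h^3 = (h + t)(h² - h*t + t²).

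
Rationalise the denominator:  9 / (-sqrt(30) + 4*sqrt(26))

(9*sqrt(30) + 36*sqrt(26))/386

Multiply numerator and denominator by sqrt(30) + 4*sqrt(26).
Denominator becomes 386; numerator becomes 9*sqrt(30) + 36*sqrt(26).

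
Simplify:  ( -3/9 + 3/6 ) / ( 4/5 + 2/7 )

35/228

Numerator: -3/9 + 3/6 = 1/6
Denominator: 4/5 + 2/7 = 38/35
Divide: (1/6) · (35/38) = 35/228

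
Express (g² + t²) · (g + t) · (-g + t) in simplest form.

-g⁴ + t⁴

(t+g)(t-g) = -g² + t²; continue pairing.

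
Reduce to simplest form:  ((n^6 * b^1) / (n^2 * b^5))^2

Inside the bracket: n^4 * (b^-4)
Raise to the power 2: n^8 * (b^-8)

n^8/b^8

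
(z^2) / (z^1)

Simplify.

z

Quotient: z^1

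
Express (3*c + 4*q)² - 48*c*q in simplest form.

Expanding gives 9*c² - 24*c*q + 16*q², a perfect square.

(3*c - 4*q)²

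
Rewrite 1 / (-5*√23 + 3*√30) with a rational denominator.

Multiply numerator and denominator by 3*√30 + 5*√23.
Denominator becomes -305; numerator becomes 3*√30 + 5*√23.

(-5*√23 - 3*√30)/305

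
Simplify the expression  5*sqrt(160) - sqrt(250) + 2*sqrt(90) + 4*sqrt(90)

5*sqrt(160) = 20*sqrt(10); sqrt(250) = 5*sqrt(10); 2*sqrt(90) = 6*sqrt(10); 4*sqrt(90) = 12*sqrt(10)
Combine: (20 - 5 + 6 + 12)·sqrt(10) = 33*sqrt(10)

33*sqrt(10)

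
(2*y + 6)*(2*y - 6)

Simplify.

(2*y)**2 - (6)**2 = 4*y**2 - 36.

4*y**2 - 36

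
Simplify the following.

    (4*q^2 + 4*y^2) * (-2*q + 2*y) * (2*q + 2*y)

-16*q^4 + 16*y^4

((2*y)+(2*q))((2*y)-(2*q)) = -4*q^2 + 4*y^2; continue pairing.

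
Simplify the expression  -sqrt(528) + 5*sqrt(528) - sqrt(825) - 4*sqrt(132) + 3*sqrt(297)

12*sqrt(33)

sqrt(528) = 4*sqrt(33); 5*sqrt(528) = 20*sqrt(33); sqrt(825) = 5*sqrt(33); 4*sqrt(132) = 8*sqrt(33); 3*sqrt(297) = 9*sqrt(33)
Combine: (-4 + 20 - 5 - 8 + 9)·sqrt(33) = 12*sqrt(33)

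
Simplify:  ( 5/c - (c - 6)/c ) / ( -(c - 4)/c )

(c - 11)/(c - 4)

Numerator: 5/c - (c - 6)/c = (-c + 11)/c
Denominator: -(c - 4)/c = (-c + 4)/c
Divide: ((-c + 11)/c) · (c/(-c + 4)) = (c - 11)/(c - 4)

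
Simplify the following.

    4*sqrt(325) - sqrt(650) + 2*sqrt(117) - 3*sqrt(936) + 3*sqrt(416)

4*sqrt(325) = 20*sqrt(13); sqrt(650) = 5*sqrt(26); 2*sqrt(117) = 6*sqrt(13); 3*sqrt(936) = 18*sqrt(26); 3*sqrt(416) = 12*sqrt(26)

-11*sqrt(26) + 26*sqrt(13)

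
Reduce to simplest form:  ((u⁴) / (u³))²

Inside the bracket: u¹
Raise to the power 2: u²

u²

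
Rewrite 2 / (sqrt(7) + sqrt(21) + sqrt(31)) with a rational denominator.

(-28*sqrt(93) - 6*sqrt(31) + 34*sqrt(21) + 90*sqrt(7))/579

Group as (sqrt(21) + sqrt(31)) + sqrt(7); multiply by (sqrt(21) + sqrt(31)) - sqrt(7), then rationalise the remaining surd.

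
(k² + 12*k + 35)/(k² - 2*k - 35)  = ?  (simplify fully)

Factor: k² + 12*k + 35 = (k + 5)·(k + 7);  k² - 2*k - 35 = (k + 5)·(k - 7)
Cancel the common factor (k + 5).

(k + 7)/(k - 7)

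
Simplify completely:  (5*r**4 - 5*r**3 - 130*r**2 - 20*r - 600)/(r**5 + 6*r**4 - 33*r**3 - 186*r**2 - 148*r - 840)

Factor: 5*r**4 - 5*r**3 - 130*r**2 - 20*r - 600 = 5*(r**2 + 4)*(r + 5)*(r - 6);  r**5 + 6*r**4 - 33*r**3 - 186*r**2 - 148*r - 840 = (r + 5)*(r**2 + 4)*(r + 7)*(r - 6)
Cancel the common factors (r**2 + 4), (r + 5), (r - 6).

5/(r + 7)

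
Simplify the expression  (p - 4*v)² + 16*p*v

Expanding gives p² + 8*p*v + 16*v², a perfect square.

(p + 4*v)²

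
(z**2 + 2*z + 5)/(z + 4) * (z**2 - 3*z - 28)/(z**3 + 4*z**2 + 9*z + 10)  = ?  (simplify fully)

Factor: z**2 - 3*z - 28 = (z + 4)*(z - 7);  z**3 + 4*z**2 + 9*z + 10 = (z + 2)*(z**2 + 2*z + 5)
Cancel the common factors (z**2 + 2*z + 5), (z + 4).

(z - 7)/(z + 2)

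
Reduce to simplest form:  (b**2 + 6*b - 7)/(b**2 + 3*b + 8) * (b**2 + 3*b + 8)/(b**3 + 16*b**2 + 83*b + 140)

(b - 1)/(b**2 + 9*b + 20)

Factor: b**2 + 6*b - 7 = (b - 1)*(b + 7);  b**3 + 16*b**2 + 83*b + 140 = (b + 5)*(b + 7)*(b + 4)
Cancel the common factors (b**2 + 3*b + 8), (b + 7).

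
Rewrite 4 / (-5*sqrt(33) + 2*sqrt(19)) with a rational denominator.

(-20*sqrt(33) - 8*sqrt(19))/749

Multiply numerator and denominator by 2*sqrt(19) + 5*sqrt(33).
Denominator becomes -749; numerator becomes 8*sqrt(19) + 20*sqrt(33).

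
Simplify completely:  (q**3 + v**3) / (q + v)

q**2 - q*v + v**2

q**3 + v**3 = (q + v)(q**2 - q*v + v**2).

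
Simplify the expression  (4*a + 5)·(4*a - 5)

16*a² - 25

Difference of squares with P = 4*a, Q = 5.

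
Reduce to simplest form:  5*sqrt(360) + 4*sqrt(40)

38*sqrt(10)

5*sqrt(360) = 30*sqrt(10); 4*sqrt(40) = 8*sqrt(10)
Combine: (30 + 8)·sqrt(10) = 38*sqrt(10)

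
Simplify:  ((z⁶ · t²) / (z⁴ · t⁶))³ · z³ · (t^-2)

z⁹/t^14

Inside the bracket: z² · (t^-4)
Raise to the power 3: z⁶ · (t^-12)
Multiply by z³ · (t^-2): add exponents.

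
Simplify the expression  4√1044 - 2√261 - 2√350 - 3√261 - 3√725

-10*√14 - 6*√29

4√1044 = 24*√29; 2√261 = 6*√29; 2√350 = 10*√14; 3√261 = 9*√29; 3√725 = 15*√29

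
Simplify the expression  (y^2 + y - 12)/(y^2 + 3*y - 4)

(y - 3)/(y - 1)

Factor: y^2 + y - 12 = (y + 4)*(y - 3);  y^2 + 3*y - 4 = (y - 1)*(y + 4)
Cancel the common factor (y + 4).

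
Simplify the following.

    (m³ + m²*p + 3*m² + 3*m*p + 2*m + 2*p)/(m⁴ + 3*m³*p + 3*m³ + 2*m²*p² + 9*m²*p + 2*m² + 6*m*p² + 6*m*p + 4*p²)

1/(m + 2*p)

Factor: m³ + m²*p + 3*m² + 3*m*p + 2*m + 2*p = (m + p)·(m + 1)·(m + 2);  m⁴ + 3*m³*p + 3*m³ + 2*m²*p² + 9*m²*p + 2*m² + 6*m*p² + 6*m*p + 4*p² = (m + 1)·(m + 2)·(m + p)·(m + 2*p)
Cancel the common factors (m + 2), (m + p), (m + 1).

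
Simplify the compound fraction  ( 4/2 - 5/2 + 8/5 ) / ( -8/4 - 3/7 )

Numerator: 4/2 - 5/2 + 8/5 = 11/10
Denominator: -8/4 - 3/7 = -17/7
Divide: (11/10) · (-7/17) = -77/170

-77/170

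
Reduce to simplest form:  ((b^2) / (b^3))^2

b^(-2)

Inside the bracket: (b^-1)
Raise to the power 2: (b^-2)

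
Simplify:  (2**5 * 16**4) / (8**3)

2**5 = 2**5; 16**4 = 2**16; 8**3 = 2**9
Combine exponents: 2**12

2**12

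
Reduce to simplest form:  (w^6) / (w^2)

w^4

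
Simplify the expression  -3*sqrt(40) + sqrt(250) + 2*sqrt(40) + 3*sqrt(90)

12*sqrt(10)

3*sqrt(40) = 6*sqrt(10); sqrt(250) = 5*sqrt(10); 2*sqrt(40) = 4*sqrt(10); 3*sqrt(90) = 9*sqrt(10)
Combine: (-6 + 5 + 4 + 9)·sqrt(10) = 12*sqrt(10)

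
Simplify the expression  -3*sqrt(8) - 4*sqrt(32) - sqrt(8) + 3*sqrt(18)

-15*sqrt(2)

3*sqrt(8) = 6*sqrt(2); 4*sqrt(32) = 16*sqrt(2); sqrt(8) = 2*sqrt(2); 3*sqrt(18) = 9*sqrt(2)
Combine: (-6 - 16 - 2 + 9)·sqrt(2) = -15*sqrt(2)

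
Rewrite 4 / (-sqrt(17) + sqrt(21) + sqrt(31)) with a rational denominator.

(-140*sqrt(17) + 28*sqrt(31) + 108*sqrt(21) + 8*sqrt(11067))/1379

Group as (sqrt(21) + sqrt(31)) - sqrt(17); multiply by (sqrt(21) + sqrt(31)) + sqrt(17), then rationalise the remaining surd.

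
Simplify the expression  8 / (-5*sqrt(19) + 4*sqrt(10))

(-40*sqrt(19) - 32*sqrt(10))/315

Multiply numerator and denominator by 4*sqrt(10) + 5*sqrt(19).
Denominator becomes -315; numerator becomes 32*sqrt(10) + 40*sqrt(19).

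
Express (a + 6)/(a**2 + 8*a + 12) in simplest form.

Factor: a**2 + 8*a + 12 = (a + 2)*(a + 6)
Cancel the common factor (a + 6).

1/(a + 2)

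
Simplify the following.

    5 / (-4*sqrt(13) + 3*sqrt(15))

Multiply numerator and denominator by 3*sqrt(15) + 4*sqrt(13).
Denominator becomes -73; numerator becomes 15*sqrt(15) + 20*sqrt(13).

(-20*sqrt(13) - 15*sqrt(15))/73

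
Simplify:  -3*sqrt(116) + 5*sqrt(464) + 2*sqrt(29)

3*sqrt(116) = 6*sqrt(29); 5*sqrt(464) = 20*sqrt(29); 2*sqrt(29) = 2*sqrt(29)
Combine: (-6 + 20 + 2)·sqrt(29) = 16*sqrt(29)

16*sqrt(29)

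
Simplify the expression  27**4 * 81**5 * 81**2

3**40

27**4 = 3**12; 81**5 = 3**20; 81**2 = 3**8
Combine exponents: 3**40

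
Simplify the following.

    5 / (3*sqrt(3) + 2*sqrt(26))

Multiply numerator and denominator by -2*sqrt(26) + 3*sqrt(3).
Denominator becomes -77; numerator becomes -10*sqrt(26) + 15*sqrt(3).

(-15*sqrt(3) + 10*sqrt(26))/77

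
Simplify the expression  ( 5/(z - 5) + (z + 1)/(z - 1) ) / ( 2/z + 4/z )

(z³ + z² - 10*z)/(6*z² - 36*z + 30)

Numerator: 5/(z - 5) + (z + 1)/(z - 1) = (z² + z - 10)/(z² - 6*z + 5)
Denominator: 2/z + 4/z = 6/z
Divide: ((z² + z - 10)/(z² - 6*z + 5)) · (z/6) = (z³ + z² - 10*z)/(6*z² - 36*z + 30)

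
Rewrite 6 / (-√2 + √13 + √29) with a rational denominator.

Group as (√13 + √29) - √2; multiply by (√13 + √29) + √2, then rationalise the remaining surd.

(-27*√13 - 3*√754 + 60*√2 + 21*√29)/23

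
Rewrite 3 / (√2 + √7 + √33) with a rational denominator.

(-42*√7 - 57*√2 + 3*√462 + 36*√33)/260

Group as (√2 + √33) + √7; multiply by (√2 + √33) - √7, then rationalise the remaining surd.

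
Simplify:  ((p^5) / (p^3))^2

p^4

Inside the bracket: p^2
Raise to the power 2: p^4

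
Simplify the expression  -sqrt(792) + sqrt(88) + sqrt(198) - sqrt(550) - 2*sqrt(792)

sqrt(792) = 6*sqrt(22); sqrt(88) = 2*sqrt(22); sqrt(198) = 3*sqrt(22); sqrt(550) = 5*sqrt(22); 2*sqrt(792) = 12*sqrt(22)
Combine: (-6 + 2 + 3 - 5 - 12)·sqrt(22) = -18*sqrt(22)

-18*sqrt(22)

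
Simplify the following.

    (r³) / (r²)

Quotient: r¹

r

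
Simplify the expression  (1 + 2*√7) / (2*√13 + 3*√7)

Multiply numerator and denominator by -2*√13 + 3*√7.
Denominator becomes 11; numerator becomes -4*√91 - 2*√13 + 3*√7 + 42.

(-4*√91 - 2*√13 + 3*√7 + 42)/11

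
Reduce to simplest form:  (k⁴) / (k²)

Quotient: k²

k²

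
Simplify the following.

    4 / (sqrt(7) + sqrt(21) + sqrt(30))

Group as (sqrt(21) + sqrt(30)) + sqrt(7); multiply by (sqrt(21) + sqrt(30)) - sqrt(7), then rationalise the remaining surd.

(-21*sqrt(10) - sqrt(30) + 8*sqrt(21) + 22*sqrt(7))/73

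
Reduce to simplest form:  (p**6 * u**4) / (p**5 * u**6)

Quotient: p**1 * (u**-2)

p/u**2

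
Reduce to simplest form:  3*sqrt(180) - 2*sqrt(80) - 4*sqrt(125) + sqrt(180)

-4*sqrt(5)

3*sqrt(180) = 18*sqrt(5); 2*sqrt(80) = 8*sqrt(5); 4*sqrt(125) = 20*sqrt(5); sqrt(180) = 6*sqrt(5)
Combine: (18 - 8 - 20 + 6)·sqrt(5) = -4*sqrt(5)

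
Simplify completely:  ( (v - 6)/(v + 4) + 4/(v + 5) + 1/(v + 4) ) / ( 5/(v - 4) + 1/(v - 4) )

(v^3 - 25*v + 36)/(6*v^2 + 54*v + 120)

Numerator: (v - 6)/(v + 4) + 4/(v + 5) + 1/(v + 4) = (v^2 + 4*v - 9)/(v^2 + 9*v + 20)
Denominator: 5/(v - 4) + 1/(v - 4) = 6/(v - 4)
Divide: ((v^2 + 4*v - 9)/(v^2 + 9*v + 20)) · (v/6 - 2/3) = (v^3 - 25*v + 36)/(6*v^2 + 54*v + 120)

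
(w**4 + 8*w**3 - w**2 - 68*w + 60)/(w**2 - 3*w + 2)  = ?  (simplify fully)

Factor: w**4 + 8*w**3 - w**2 - 68*w + 60 = (w - 2)*(w + 5)*(w - 1)*(w + 6);  w**2 - 3*w + 2 = (w - 2)*(w - 1)
Cancel the common factors (w - 1), (w - 2).

w**2 + 11*w + 30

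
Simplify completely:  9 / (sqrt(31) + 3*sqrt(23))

Multiply numerator and denominator by -3*sqrt(23) + sqrt(31).
Denominator becomes -176; numerator becomes -27*sqrt(23) + 9*sqrt(31).

(-9*sqrt(31) + 27*sqrt(23))/176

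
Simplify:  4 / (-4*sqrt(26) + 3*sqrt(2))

(-8*sqrt(26) - 6*sqrt(2))/199

Multiply numerator and denominator by 3*sqrt(2) + 4*sqrt(26).
Denominator becomes -398; numerator becomes 12*sqrt(2) + 16*sqrt(26).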